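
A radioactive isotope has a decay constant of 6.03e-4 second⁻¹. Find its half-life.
t½ = ln(2)/λ = 1149 seconds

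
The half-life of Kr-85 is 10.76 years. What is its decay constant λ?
λ = ln(2)/t½ = 0.06442 year⁻¹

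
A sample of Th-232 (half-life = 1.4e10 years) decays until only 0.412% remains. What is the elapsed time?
t = t½ × log₂(N₀/N) = 1.109e11 years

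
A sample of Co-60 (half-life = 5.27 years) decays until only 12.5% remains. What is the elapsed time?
t = t½ × log₂(N₀/N) = 15.81 years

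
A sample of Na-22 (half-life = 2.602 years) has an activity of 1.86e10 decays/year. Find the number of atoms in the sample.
N = A/λ = 6.982e10 atoms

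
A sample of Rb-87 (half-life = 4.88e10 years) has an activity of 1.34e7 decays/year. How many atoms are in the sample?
N = A/λ = 9.434e17 atoms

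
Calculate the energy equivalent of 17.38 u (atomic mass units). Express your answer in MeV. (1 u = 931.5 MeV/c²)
E = mc² = 16190 MeV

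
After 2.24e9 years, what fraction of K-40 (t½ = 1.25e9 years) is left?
N/N₀ = (1/2)^(t/t½) = 0.2888 = 28.9%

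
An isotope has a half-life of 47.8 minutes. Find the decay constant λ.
λ = ln(2)/t½ = 0.0145 minute⁻¹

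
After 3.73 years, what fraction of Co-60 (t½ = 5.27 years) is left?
N/N₀ = (1/2)^(t/t½) = 0.6123 = 61.2%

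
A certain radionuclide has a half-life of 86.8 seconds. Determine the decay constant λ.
λ = ln(2)/t½ = 0.007986 second⁻¹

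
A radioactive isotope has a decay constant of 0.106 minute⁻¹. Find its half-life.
t½ = ln(2)/λ = 6.539 minutes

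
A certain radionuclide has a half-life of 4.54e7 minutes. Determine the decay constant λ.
λ = ln(2)/t½ = 1.527e-8 minute⁻¹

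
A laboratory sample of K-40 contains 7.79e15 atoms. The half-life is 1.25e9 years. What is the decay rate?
A = λN = 4.32e6 decays/year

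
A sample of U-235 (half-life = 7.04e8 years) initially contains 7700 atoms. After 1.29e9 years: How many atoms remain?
N = N₀(1/2)^(t/t½) = 2162 atoms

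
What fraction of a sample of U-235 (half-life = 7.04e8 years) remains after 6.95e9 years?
N/N₀ = (1/2)^(t/t½) = 0.001067 = 0.107%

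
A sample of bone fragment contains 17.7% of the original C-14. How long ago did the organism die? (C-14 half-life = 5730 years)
Age = t½ × log₂(1/ratio) = 14310 years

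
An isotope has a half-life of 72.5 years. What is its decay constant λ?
λ = ln(2)/t½ = 0.009561 year⁻¹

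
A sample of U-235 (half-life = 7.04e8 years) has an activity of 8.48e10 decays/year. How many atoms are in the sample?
N = A/λ = 8.613e19 atoms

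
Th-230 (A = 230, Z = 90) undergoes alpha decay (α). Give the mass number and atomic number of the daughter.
Daughter: A = 226, Z = 88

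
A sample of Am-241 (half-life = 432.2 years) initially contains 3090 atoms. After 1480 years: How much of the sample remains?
N = N₀(1/2)^(t/t½) = 287.8 atoms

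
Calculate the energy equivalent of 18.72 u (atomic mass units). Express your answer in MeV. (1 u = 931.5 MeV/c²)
E = mc² = 17440 MeV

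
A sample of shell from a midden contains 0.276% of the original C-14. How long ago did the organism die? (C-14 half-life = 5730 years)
Age = t½ × log₂(1/ratio) = 48710 years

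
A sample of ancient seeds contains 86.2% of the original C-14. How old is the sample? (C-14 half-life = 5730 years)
Age = t½ × log₂(1/ratio) = 1228 years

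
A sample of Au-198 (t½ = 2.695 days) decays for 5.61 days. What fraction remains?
N/N₀ = (1/2)^(t/t½) = 0.2362 = 23.6%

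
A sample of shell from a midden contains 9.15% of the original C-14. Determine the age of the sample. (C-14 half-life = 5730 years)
Age = t½ × log₂(1/ratio) = 19770 years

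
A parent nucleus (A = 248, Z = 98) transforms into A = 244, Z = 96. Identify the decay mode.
ΔA = -4, ΔZ = -2 ⇒ alpha decay (α)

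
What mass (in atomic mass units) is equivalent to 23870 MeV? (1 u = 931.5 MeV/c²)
m = E/c² = 25.63 u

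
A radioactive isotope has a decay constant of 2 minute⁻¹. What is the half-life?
t½ = ln(2)/λ = 0.3466 minutes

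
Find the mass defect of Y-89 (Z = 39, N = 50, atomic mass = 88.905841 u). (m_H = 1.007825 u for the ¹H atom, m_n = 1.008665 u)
Δm = Z·m_H + N·m_n − M = 0.8326 u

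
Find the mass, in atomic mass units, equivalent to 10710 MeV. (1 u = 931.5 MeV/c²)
m = E/c² = 11.5 u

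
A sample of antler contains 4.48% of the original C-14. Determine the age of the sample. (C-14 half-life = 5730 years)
Age = t½ × log₂(1/ratio) = 25670 years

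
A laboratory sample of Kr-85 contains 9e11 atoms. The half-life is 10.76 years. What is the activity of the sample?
A = λN = 5.798e10 decays/year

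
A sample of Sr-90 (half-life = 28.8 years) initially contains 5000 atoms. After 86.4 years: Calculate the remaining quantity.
N = N₀(1/2)^(t/t½) = 625 atoms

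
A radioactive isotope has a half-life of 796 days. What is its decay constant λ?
λ = ln(2)/t½ = 8.708e-4 day⁻¹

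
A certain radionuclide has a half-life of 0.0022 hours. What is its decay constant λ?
λ = ln(2)/t½ = 315.1 hour⁻¹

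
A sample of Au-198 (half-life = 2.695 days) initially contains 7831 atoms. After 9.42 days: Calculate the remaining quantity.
N = N₀(1/2)^(t/t½) = 694.4 atoms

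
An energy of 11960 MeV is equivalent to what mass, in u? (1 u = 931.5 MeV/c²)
m = E/c² = 12.84 u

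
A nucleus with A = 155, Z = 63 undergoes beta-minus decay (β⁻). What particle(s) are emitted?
β⁻: electron (e⁻) + antineutrino (ν̄ₑ)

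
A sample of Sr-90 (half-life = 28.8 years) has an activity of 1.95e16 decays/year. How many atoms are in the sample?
N = A/λ = 8.102e17 atoms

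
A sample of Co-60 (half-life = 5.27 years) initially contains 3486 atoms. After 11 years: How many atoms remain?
N = N₀(1/2)^(t/t½) = 820.3 atoms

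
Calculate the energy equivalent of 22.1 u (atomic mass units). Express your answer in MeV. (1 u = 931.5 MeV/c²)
E = mc² = 20590 MeV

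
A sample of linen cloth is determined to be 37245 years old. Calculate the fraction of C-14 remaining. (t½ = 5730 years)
N/N₀ = (1/2)^(t/t½) = 0.01105 = 1.1%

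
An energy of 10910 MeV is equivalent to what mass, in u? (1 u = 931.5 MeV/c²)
m = E/c² = 11.71 u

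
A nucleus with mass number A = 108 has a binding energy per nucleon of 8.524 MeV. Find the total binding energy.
B.E. = 8.524 × 108 = 920.6 MeV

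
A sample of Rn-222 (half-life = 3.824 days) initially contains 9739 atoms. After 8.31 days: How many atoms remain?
N = N₀(1/2)^(t/t½) = 2159 atoms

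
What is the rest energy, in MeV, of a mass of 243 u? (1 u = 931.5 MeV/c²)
E = mc² = 2.264e5 MeV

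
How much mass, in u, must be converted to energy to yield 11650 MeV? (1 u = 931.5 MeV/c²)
m = E/c² = 12.51 u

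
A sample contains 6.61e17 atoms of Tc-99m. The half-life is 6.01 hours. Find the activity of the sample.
A = λN = 7.623e16 decays/hour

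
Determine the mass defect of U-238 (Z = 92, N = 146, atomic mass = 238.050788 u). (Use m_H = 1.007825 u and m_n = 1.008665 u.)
Δm = Z·m_H + N·m_n − M = 1.934 u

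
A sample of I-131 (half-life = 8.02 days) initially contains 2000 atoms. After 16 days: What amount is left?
N = N₀(1/2)^(t/t½) = 501.7 atoms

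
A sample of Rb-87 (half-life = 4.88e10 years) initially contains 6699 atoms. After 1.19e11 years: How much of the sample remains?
N = N₀(1/2)^(t/t½) = 1236 atoms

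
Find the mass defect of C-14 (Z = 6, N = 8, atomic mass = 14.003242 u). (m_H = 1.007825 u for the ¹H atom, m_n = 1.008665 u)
Δm = Z·m_H + N·m_n − M = 0.113 u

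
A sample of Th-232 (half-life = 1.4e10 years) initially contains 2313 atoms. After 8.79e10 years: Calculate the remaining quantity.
N = N₀(1/2)^(t/t½) = 29.79 atoms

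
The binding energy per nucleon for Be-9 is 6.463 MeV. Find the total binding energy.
B.E. = 6.463 × 9 = 58.17 MeV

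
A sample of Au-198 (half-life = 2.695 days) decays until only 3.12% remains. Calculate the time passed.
t = t½ × log₂(N₀/N) = 13.48 days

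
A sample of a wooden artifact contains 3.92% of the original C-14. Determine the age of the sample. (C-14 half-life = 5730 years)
Age = t½ × log₂(1/ratio) = 26780 years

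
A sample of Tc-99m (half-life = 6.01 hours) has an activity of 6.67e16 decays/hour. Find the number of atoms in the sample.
N = A/λ = 5.783e17 atoms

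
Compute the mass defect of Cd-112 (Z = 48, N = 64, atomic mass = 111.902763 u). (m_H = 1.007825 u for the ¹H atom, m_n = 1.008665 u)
Δm = Z·m_H + N·m_n − M = 1.027 u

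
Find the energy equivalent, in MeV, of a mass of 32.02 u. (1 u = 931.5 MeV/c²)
E = mc² = 29830 MeV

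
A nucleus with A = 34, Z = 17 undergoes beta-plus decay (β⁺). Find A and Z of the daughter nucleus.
Daughter: A = 34, Z = 16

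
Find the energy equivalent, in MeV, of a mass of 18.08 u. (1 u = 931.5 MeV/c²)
E = mc² = 16840 MeV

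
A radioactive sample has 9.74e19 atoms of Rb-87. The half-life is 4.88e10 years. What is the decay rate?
A = λN = 1.383e9 decays/year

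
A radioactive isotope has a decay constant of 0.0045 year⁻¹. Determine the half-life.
t½ = ln(2)/λ = 154 years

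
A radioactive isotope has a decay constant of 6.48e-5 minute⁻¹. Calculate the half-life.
t½ = ln(2)/λ = 10700 minutes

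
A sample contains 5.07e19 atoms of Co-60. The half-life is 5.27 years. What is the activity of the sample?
A = λN = 6.668e18 decays/year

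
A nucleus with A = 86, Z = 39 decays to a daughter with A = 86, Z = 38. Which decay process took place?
ΔA = 0, ΔZ = -1 ⇒ beta-plus decay (β⁺) or electron capture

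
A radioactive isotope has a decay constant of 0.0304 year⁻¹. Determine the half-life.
t½ = ln(2)/λ = 22.8 years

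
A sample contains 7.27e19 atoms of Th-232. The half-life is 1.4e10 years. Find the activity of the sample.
A = λN = 3.599e9 decays/year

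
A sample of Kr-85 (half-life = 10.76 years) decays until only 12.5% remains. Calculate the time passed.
t = t½ × log₂(N₀/N) = 32.28 years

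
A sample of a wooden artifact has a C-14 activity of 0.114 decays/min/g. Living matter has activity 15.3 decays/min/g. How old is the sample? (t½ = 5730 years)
Age = t½ × log₂(A₀/A) = 40500 years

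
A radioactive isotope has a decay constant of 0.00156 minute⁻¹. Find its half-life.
t½ = ln(2)/λ = 444.3 minutes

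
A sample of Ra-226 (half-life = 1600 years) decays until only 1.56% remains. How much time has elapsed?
t = t½ × log₂(N₀/N) = 9604 years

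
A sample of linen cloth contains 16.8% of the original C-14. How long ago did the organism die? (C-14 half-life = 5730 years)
Age = t½ × log₂(1/ratio) = 14750 years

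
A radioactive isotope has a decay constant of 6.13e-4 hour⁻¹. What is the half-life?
t½ = ln(2)/λ = 1131 hours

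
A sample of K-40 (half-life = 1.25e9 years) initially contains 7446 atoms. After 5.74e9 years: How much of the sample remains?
N = N₀(1/2)^(t/t½) = 308.7 atoms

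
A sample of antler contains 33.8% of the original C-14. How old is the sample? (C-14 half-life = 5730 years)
Age = t½ × log₂(1/ratio) = 8967 years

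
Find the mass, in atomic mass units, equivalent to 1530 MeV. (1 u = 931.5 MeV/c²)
m = E/c² = 1.643 u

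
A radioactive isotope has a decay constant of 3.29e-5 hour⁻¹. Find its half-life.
t½ = ln(2)/λ = 21070 hours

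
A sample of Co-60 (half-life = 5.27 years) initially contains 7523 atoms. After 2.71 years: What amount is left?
N = N₀(1/2)^(t/t½) = 5267 atoms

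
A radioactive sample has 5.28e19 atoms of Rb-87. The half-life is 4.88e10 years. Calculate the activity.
A = λN = 7.5e8 decays/year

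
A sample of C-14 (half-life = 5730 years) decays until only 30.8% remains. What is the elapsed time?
t = t½ × log₂(N₀/N) = 9735 years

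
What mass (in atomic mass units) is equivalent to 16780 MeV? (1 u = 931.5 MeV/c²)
m = E/c² = 18.01 u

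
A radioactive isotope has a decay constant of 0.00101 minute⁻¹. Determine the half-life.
t½ = ln(2)/λ = 686.3 minutes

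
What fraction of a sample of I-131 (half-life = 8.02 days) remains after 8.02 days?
N/N₀ = (1/2)^(t/t½) = 0.5 = 50%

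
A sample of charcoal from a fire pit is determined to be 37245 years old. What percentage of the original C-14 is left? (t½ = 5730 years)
N/N₀ = (1/2)^(t/t½) = 0.01105 = 1.1%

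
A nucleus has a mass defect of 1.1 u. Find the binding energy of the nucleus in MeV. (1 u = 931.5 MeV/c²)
B.E. = Δm × 931.5 = 1025 MeV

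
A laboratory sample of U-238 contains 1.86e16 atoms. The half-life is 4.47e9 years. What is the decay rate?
A = λN = 2.884e6 decays/year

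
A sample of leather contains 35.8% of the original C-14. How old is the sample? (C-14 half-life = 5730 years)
Age = t½ × log₂(1/ratio) = 8492 years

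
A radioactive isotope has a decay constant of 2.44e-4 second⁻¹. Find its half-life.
t½ = ln(2)/λ = 2841 seconds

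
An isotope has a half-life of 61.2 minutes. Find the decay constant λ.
λ = ln(2)/t½ = 0.01133 minute⁻¹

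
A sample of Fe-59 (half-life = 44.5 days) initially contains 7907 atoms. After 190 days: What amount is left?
N = N₀(1/2)^(t/t½) = 409.9 atoms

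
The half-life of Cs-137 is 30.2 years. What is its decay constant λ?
λ = ln(2)/t½ = 0.02295 year⁻¹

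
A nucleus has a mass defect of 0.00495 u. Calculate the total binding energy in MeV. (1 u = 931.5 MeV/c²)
B.E. = Δm × 931.5 = 4.611 MeV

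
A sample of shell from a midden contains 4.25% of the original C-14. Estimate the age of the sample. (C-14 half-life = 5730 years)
Age = t½ × log₂(1/ratio) = 26110 years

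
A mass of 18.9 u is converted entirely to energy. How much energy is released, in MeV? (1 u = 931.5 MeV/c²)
E = mc² = 17610 MeV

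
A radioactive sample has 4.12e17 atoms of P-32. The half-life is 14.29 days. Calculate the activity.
A = λN = 1.998e16 decays/day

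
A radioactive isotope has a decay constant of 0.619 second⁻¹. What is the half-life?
t½ = ln(2)/λ = 1.12 seconds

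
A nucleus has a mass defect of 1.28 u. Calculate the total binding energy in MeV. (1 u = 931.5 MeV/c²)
B.E. = Δm × 931.5 = 1192 MeV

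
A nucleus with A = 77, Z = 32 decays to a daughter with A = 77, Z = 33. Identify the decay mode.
ΔA = 0, ΔZ = +1 ⇒ beta-minus decay (β⁻)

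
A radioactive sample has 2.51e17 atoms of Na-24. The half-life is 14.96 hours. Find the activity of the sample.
A = λN = 1.163e16 decays/hour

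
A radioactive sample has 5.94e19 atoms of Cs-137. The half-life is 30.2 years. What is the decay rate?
A = λN = 1.363e18 decays/year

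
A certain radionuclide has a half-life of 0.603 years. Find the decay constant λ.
λ = ln(2)/t½ = 1.149 year⁻¹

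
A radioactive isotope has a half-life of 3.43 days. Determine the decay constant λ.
λ = ln(2)/t½ = 0.2021 day⁻¹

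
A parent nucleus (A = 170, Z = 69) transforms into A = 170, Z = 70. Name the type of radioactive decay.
ΔA = 0, ΔZ = +1 ⇒ beta-minus decay (β⁻)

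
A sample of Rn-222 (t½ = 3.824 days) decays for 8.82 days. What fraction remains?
N/N₀ = (1/2)^(t/t½) = 0.2022 = 20.2%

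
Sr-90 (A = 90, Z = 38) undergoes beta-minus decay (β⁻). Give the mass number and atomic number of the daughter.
Daughter: A = 90, Z = 39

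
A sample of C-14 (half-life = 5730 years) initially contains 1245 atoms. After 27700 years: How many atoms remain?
N = N₀(1/2)^(t/t½) = 43.64 atoms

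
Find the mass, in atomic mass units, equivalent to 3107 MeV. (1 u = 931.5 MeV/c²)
m = E/c² = 3.335 u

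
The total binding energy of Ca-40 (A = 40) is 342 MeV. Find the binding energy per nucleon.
B.E./A = 342/40 = 8.55 MeV/nucleon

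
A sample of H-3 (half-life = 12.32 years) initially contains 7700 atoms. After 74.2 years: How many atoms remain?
N = N₀(1/2)^(t/t½) = 118.4 atoms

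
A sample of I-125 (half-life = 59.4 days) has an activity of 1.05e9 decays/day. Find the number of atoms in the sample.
N = A/λ = 8.998e10 atoms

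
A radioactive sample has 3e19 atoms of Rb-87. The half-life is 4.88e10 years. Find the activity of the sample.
A = λN = 4.261e8 decays/year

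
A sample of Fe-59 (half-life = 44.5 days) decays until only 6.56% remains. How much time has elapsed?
t = t½ × log₂(N₀/N) = 174.9 days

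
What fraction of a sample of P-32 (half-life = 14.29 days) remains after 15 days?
N/N₀ = (1/2)^(t/t½) = 0.4831 = 48.3%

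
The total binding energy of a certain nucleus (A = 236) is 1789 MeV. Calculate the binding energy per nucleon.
B.E./A = 1789/236 = 7.581 MeV/nucleon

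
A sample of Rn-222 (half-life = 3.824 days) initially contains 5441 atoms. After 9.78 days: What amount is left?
N = N₀(1/2)^(t/t½) = 924.2 atoms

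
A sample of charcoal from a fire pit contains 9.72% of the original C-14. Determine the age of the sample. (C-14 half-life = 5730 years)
Age = t½ × log₂(1/ratio) = 19270 years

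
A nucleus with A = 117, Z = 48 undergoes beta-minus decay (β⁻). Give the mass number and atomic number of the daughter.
Daughter: A = 117, Z = 49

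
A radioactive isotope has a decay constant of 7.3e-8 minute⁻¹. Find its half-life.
t½ = ln(2)/λ = 9.495e6 minutes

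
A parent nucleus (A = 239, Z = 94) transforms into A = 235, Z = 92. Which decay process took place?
ΔA = -4, ΔZ = -2 ⇒ alpha decay (α)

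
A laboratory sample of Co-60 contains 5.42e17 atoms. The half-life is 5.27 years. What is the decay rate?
A = λN = 7.129e16 decays/year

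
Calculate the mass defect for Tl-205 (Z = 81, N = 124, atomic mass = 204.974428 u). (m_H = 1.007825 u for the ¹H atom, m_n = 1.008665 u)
Δm = Z·m_H + N·m_n − M = 1.734 u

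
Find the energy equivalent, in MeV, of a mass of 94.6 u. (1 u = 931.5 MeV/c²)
E = mc² = 88120 MeV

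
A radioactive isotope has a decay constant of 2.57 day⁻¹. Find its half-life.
t½ = ln(2)/λ = 0.2697 days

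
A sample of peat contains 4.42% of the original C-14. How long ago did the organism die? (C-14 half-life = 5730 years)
Age = t½ × log₂(1/ratio) = 25780 years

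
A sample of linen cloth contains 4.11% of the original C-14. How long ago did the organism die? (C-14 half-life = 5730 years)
Age = t½ × log₂(1/ratio) = 26390 years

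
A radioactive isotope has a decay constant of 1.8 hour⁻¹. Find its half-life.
t½ = ln(2)/λ = 0.3851 hours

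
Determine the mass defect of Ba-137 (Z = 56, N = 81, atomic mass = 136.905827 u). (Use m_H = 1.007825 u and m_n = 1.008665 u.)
Δm = Z·m_H + N·m_n − M = 1.234 u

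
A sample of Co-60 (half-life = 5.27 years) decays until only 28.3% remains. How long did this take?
t = t½ × log₂(N₀/N) = 9.597 years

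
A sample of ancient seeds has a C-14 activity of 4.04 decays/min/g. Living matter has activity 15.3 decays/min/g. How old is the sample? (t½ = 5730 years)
Age = t½ × log₂(A₀/A) = 11010 years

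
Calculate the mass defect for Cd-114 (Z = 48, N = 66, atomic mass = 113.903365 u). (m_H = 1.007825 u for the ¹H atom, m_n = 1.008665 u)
Δm = Z·m_H + N·m_n − M = 1.044 u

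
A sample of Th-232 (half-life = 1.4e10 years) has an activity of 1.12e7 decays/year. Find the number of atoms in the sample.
N = A/λ = 2.262e17 atoms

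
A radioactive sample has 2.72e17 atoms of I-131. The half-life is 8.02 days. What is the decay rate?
A = λN = 2.351e16 decays/day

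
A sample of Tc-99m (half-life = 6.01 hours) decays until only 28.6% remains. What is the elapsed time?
t = t½ × log₂(N₀/N) = 10.85 hours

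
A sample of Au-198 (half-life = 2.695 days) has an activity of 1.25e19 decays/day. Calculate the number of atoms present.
N = A/λ = 4.86e19 atoms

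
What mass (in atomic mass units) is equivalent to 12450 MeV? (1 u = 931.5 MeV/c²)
m = E/c² = 13.37 u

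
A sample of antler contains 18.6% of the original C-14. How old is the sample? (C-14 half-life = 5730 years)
Age = t½ × log₂(1/ratio) = 13900 years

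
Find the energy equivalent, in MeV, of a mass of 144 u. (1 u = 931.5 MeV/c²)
E = mc² = 1.341e5 MeV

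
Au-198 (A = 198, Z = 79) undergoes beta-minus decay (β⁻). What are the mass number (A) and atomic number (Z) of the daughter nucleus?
Daughter: A = 198, Z = 80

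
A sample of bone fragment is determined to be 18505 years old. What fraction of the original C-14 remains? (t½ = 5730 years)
N/N₀ = (1/2)^(t/t½) = 0.1066 = 10.7%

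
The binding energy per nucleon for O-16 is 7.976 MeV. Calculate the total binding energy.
B.E. = 7.976 × 16 = 127.6 MeV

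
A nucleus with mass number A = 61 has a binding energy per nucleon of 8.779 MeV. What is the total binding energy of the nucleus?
B.E. = 8.779 × 61 = 535.5 MeV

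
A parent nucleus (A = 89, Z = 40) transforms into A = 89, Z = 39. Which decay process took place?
ΔA = 0, ΔZ = -1 ⇒ beta-plus decay (β⁺) or electron capture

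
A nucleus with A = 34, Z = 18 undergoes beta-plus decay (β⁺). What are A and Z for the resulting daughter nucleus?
Daughter: A = 34, Z = 17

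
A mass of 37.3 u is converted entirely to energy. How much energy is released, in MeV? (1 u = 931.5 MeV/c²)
E = mc² = 34740 MeV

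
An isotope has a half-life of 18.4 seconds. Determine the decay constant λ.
λ = ln(2)/t½ = 0.03767 second⁻¹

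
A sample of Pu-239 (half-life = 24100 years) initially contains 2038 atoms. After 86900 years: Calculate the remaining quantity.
N = N₀(1/2)^(t/t½) = 167.4 atoms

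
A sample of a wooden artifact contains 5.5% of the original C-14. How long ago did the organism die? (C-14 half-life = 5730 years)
Age = t½ × log₂(1/ratio) = 23980 years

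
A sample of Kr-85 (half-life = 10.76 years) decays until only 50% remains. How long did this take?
t = t½ × log₂(N₀/N) = 10.76 years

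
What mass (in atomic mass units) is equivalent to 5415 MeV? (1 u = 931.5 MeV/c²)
m = E/c² = 5.813 u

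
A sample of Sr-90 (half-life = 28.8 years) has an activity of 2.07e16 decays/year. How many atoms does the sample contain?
N = A/λ = 8.601e17 atoms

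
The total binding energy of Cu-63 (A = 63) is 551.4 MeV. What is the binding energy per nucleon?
B.E./A = 551.4/63 = 8.752 MeV/nucleon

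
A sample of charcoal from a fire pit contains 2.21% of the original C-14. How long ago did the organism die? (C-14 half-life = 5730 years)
Age = t½ × log₂(1/ratio) = 31510 years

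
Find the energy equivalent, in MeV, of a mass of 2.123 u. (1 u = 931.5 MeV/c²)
E = mc² = 1978 MeV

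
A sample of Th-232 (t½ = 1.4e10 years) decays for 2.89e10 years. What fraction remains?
N/N₀ = (1/2)^(t/t½) = 0.2391 = 23.9%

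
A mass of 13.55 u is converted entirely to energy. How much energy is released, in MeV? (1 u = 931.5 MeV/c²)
E = mc² = 12620 MeV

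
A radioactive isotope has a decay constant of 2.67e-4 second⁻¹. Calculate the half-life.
t½ = ln(2)/λ = 2596 seconds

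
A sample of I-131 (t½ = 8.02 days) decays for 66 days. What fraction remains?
N/N₀ = (1/2)^(t/t½) = 0.003332 = 0.333%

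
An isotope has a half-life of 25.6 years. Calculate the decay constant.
λ = ln(2)/t½ = 0.02708 year⁻¹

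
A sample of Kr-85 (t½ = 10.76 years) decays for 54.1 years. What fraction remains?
N/N₀ = (1/2)^(t/t½) = 0.03065 = 3.07%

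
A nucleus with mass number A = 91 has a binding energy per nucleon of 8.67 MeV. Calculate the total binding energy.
B.E. = 8.67 × 91 = 789 MeV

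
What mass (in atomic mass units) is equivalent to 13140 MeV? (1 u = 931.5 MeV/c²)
m = E/c² = 14.11 u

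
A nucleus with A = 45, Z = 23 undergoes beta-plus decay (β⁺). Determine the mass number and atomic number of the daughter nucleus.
Daughter: A = 45, Z = 22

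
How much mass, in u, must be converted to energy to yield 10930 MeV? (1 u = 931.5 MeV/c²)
m = E/c² = 11.73 u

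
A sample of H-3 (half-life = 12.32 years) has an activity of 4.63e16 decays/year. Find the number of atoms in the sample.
N = A/λ = 8.229e17 atoms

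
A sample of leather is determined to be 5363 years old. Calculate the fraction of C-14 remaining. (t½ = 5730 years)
N/N₀ = (1/2)^(t/t½) = 0.5227 = 52.3%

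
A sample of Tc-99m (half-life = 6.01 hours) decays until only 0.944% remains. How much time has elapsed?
t = t½ × log₂(N₀/N) = 40.43 hours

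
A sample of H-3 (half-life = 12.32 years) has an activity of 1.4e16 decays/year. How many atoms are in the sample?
N = A/λ = 2.488e17 atoms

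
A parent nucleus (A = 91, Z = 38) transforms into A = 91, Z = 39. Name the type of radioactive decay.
ΔA = 0, ΔZ = +1 ⇒ beta-minus decay (β⁻)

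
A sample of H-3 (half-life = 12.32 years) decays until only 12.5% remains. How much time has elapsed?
t = t½ × log₂(N₀/N) = 36.96 years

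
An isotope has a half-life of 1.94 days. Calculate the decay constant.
λ = ln(2)/t½ = 0.3573 day⁻¹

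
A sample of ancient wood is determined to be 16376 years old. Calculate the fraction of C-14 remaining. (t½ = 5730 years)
N/N₀ = (1/2)^(t/t½) = 0.1379 = 13.8%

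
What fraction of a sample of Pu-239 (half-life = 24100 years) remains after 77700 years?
N/N₀ = (1/2)^(t/t½) = 0.107 = 10.7%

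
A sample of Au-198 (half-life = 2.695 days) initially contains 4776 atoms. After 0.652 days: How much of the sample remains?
N = N₀(1/2)^(t/t½) = 4039 atoms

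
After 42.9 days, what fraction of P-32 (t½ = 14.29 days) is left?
N/N₀ = (1/2)^(t/t½) = 0.1248 = 12.5%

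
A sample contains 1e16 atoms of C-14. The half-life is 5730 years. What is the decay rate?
A = λN = 1.21e12 decays/year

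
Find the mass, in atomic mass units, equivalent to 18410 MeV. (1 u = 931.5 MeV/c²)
m = E/c² = 19.76 u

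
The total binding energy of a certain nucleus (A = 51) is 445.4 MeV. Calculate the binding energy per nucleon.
B.E./A = 445.4/51 = 8.733 MeV/nucleon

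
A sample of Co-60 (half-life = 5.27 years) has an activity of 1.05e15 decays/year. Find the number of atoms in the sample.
N = A/λ = 7.983e15 atoms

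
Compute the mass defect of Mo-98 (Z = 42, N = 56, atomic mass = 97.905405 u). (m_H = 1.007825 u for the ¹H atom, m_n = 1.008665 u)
Δm = Z·m_H + N·m_n − M = 0.9085 u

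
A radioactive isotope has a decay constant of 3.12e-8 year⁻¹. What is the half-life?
t½ = ln(2)/λ = 2.222e7 years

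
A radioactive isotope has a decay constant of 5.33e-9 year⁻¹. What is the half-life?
t½ = ln(2)/λ = 1.3e8 years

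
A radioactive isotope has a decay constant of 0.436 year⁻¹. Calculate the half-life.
t½ = ln(2)/λ = 1.59 years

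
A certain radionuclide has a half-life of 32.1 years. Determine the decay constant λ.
λ = ln(2)/t½ = 0.02159 year⁻¹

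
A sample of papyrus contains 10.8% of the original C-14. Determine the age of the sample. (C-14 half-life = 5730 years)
Age = t½ × log₂(1/ratio) = 18400 years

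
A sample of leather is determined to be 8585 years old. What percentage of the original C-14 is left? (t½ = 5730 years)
N/N₀ = (1/2)^(t/t½) = 0.354 = 35.4%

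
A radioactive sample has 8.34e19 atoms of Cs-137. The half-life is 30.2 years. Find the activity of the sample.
A = λN = 1.914e18 decays/year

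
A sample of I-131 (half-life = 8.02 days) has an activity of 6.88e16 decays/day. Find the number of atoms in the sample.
N = A/λ = 7.96e17 atoms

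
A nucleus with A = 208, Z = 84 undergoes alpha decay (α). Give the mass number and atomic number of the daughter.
Daughter: A = 204, Z = 82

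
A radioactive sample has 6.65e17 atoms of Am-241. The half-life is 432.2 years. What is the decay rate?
A = λN = 1.067e15 decays/year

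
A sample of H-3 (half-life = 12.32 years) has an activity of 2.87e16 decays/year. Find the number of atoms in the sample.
N = A/λ = 5.101e17 atoms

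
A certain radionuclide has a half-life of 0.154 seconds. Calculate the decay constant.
λ = ln(2)/t½ = 4.501 second⁻¹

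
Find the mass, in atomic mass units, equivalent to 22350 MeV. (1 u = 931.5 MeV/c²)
m = E/c² = 23.99 u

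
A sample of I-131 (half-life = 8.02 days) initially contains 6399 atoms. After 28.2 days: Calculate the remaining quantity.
N = N₀(1/2)^(t/t½) = 559.3 atoms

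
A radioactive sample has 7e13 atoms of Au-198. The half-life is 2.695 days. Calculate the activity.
A = λN = 1.8e13 decays/day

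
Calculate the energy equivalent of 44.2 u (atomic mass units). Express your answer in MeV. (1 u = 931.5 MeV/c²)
E = mc² = 41170 MeV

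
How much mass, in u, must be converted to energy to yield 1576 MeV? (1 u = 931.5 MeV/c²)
m = E/c² = 1.692 u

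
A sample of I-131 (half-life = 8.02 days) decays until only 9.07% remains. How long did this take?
t = t½ × log₂(N₀/N) = 27.77 days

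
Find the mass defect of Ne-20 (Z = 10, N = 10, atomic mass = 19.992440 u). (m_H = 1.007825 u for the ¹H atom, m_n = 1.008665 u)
Δm = Z·m_H + N·m_n − M = 0.1725 u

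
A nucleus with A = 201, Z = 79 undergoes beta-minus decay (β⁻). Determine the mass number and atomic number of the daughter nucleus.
Daughter: A = 201, Z = 80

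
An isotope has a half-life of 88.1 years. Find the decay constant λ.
λ = ln(2)/t½ = 0.007868 year⁻¹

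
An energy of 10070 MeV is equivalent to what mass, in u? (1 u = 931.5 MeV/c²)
m = E/c² = 10.81 u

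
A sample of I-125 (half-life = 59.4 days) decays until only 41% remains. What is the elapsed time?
t = t½ × log₂(N₀/N) = 76.41 days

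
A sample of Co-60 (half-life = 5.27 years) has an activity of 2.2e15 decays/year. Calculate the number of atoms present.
N = A/λ = 1.673e16 atoms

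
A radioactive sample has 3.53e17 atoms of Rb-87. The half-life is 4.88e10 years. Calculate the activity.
A = λN = 5.014e6 decays/year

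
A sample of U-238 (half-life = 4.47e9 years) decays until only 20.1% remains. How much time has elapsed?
t = t½ × log₂(N₀/N) = 1.035e10 years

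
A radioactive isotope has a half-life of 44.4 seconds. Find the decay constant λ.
λ = ln(2)/t½ = 0.01561 second⁻¹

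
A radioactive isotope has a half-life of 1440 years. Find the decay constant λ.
λ = ln(2)/t½ = 4.814e-4 year⁻¹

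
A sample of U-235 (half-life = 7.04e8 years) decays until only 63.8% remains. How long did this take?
t = t½ × log₂(N₀/N) = 4.565e8 years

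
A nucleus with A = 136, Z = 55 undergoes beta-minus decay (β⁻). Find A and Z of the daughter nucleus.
Daughter: A = 136, Z = 56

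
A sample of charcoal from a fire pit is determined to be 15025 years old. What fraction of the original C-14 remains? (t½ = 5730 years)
N/N₀ = (1/2)^(t/t½) = 0.1624 = 16.2%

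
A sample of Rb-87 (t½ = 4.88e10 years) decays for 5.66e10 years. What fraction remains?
N/N₀ = (1/2)^(t/t½) = 0.4476 = 44.8%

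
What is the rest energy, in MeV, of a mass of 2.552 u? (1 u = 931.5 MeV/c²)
E = mc² = 2377 MeV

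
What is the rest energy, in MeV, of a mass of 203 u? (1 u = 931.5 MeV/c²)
E = mc² = 1.891e5 MeV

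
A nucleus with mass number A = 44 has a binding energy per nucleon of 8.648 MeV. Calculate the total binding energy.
B.E. = 8.648 × 44 = 380.5 MeV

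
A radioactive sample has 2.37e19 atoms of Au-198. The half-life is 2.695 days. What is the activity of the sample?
A = λN = 6.096e18 decays/day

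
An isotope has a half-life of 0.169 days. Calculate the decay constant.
λ = ln(2)/t½ = 4.101 day⁻¹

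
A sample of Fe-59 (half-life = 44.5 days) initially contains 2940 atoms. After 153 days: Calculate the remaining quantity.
N = N₀(1/2)^(t/t½) = 271.2 atoms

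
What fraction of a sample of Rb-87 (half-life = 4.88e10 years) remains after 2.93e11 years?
N/N₀ = (1/2)^(t/t½) = 0.01558 = 1.56%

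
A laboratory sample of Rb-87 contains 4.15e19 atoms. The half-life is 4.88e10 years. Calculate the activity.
A = λN = 5.895e8 decays/year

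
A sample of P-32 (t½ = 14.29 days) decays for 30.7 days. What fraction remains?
N/N₀ = (1/2)^(t/t½) = 0.2256 = 22.6%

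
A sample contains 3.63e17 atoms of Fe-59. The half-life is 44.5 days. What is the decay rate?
A = λN = 5.654e15 decays/day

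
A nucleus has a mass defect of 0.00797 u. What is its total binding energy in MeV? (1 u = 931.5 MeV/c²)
B.E. = Δm × 931.5 = 7.424 MeV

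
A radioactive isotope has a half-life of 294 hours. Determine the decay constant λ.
λ = ln(2)/t½ = 0.002358 hour⁻¹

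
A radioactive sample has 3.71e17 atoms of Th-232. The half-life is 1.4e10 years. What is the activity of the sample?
A = λN = 1.837e7 decays/year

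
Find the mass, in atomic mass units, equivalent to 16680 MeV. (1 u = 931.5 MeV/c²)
m = E/c² = 17.91 u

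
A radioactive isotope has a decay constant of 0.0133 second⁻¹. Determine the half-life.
t½ = ln(2)/λ = 52.12 seconds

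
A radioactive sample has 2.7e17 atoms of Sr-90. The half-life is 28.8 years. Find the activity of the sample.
A = λN = 6.498e15 decays/year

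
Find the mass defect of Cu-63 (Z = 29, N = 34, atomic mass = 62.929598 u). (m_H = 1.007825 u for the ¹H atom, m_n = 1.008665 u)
Δm = Z·m_H + N·m_n − M = 0.5919 u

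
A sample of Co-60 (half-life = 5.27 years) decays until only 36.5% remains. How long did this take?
t = t½ × log₂(N₀/N) = 7.663 years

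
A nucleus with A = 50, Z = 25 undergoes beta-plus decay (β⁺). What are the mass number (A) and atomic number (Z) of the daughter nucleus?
Daughter: A = 50, Z = 24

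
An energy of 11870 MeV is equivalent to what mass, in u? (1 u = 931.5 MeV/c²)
m = E/c² = 12.74 u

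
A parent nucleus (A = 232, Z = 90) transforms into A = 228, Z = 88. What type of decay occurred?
ΔA = -4, ΔZ = -2 ⇒ alpha decay (α)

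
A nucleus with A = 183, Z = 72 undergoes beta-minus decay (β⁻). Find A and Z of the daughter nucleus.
Daughter: A = 183, Z = 73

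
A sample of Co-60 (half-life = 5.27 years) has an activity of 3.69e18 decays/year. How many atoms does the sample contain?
N = A/λ = 2.806e19 atoms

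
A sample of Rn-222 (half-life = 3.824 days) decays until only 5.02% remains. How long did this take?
t = t½ × log₂(N₀/N) = 16.51 days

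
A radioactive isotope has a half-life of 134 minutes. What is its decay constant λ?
λ = ln(2)/t½ = 0.005173 minute⁻¹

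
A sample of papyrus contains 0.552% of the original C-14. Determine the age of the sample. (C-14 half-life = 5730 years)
Age = t½ × log₂(1/ratio) = 42980 years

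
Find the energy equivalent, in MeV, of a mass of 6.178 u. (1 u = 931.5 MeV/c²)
E = mc² = 5755 MeV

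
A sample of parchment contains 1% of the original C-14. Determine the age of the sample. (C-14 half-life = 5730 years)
Age = t½ × log₂(1/ratio) = 38070 years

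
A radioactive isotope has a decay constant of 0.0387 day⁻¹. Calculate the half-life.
t½ = ln(2)/λ = 17.91 days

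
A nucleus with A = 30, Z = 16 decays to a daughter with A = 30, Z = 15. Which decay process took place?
ΔA = 0, ΔZ = -1 ⇒ beta-plus decay (β⁺) or electron capture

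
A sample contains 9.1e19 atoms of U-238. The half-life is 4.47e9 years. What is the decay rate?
A = λN = 1.411e10 decays/year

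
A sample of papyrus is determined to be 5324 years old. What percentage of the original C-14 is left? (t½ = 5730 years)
N/N₀ = (1/2)^(t/t½) = 0.5252 = 52.5%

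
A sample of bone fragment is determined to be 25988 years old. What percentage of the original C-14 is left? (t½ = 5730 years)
N/N₀ = (1/2)^(t/t½) = 0.04312 = 4.31%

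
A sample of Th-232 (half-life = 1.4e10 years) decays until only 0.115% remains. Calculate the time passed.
t = t½ × log₂(N₀/N) = 1.367e11 years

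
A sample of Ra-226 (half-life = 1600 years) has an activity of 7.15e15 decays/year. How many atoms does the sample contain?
N = A/λ = 1.65e19 atoms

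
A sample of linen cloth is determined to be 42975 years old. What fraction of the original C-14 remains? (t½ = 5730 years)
N/N₀ = (1/2)^(t/t½) = 0.005524 = 0.552%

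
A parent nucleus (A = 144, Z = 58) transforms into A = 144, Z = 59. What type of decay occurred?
ΔA = 0, ΔZ = +1 ⇒ beta-minus decay (β⁻)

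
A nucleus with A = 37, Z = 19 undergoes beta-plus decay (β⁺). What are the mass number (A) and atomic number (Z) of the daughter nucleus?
Daughter: A = 37, Z = 18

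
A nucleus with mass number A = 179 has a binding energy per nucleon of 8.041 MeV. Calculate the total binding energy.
B.E. = 8.041 × 179 = 1439 MeV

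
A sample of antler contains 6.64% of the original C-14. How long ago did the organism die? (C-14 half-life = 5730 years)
Age = t½ × log₂(1/ratio) = 22420 years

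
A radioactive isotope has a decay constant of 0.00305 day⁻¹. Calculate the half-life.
t½ = ln(2)/λ = 227.3 days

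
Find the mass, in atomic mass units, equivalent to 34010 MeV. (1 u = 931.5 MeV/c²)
m = E/c² = 36.51 u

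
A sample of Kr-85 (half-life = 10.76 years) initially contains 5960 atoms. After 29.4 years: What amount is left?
N = N₀(1/2)^(t/t½) = 896.9 atoms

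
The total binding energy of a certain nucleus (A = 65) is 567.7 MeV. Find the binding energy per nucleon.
B.E./A = 567.7/65 = 8.734 MeV/nucleon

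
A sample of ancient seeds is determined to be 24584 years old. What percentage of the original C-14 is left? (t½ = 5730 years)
N/N₀ = (1/2)^(t/t½) = 0.0511 = 5.11%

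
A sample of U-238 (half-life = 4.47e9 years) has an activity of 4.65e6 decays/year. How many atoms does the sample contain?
N = A/λ = 2.999e16 atoms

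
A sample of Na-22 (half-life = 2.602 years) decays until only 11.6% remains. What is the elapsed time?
t = t½ × log₂(N₀/N) = 8.087 years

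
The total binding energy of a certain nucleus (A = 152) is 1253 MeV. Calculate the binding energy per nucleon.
B.E./A = 1253/152 = 8.243 MeV/nucleon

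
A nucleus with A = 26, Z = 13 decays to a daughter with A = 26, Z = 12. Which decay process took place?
ΔA = 0, ΔZ = -1 ⇒ beta-plus decay (β⁺) or electron capture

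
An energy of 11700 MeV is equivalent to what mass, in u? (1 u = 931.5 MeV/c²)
m = E/c² = 12.56 u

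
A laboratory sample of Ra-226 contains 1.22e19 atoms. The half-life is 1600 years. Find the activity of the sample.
A = λN = 5.285e15 decays/year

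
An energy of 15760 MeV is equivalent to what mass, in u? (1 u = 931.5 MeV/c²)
m = E/c² = 16.92 u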